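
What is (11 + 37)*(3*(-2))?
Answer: -288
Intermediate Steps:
(11 + 37)*(3*(-2)) = 48*(-6) = -288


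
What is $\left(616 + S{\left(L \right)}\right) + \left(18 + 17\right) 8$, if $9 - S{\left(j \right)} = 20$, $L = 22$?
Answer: $885$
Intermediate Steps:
$S{\left(j \right)} = -11$ ($S{\left(j \right)} = 9 - 20 = -11$)
$\left(616 + S{\left(L \right)}\right) + \left(18 + 17\right) 8 = \left(616 - 11\right) + \left(18 + 17\right) 8 = 605 + 35 \cdot 8 = 605 + 280 = 885$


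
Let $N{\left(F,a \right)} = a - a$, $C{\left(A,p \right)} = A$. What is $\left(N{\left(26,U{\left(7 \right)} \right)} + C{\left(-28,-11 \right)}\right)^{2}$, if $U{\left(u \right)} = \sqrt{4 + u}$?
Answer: $784$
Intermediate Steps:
$N{\left(F,a \right)} = 0$
$\left(N{\left(26,U{\left(7 \right)} \right)} + C{\left(-28,-11 \right)}\right)^{2} = \left(0 - 28\right)^{2} = \left(-28\right)^{2} = 784$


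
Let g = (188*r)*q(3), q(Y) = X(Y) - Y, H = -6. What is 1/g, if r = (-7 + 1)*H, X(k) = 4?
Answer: 1/6768 ≈ 0.00014775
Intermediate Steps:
r = 36 (r = (-7 + 1)*(-6) = -6*(-6) = 36)
q(Y) = 4 - Y
g = 6768 (g = (188*36)*(4 - 1*3) = 6768*(4 - 3) = 6768*1 = 6768)
1/g = 1/6768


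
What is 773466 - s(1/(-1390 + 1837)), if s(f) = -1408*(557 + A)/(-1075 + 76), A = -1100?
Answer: 257819026/333 ≈ 7.7423e+5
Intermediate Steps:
s(f) = -254848/333 (s(f) = -1408*(557 - 1100)/(-1075 + 76) = -1408/((-999/(-543))) = -1408/((-999*(-1/543))) = -1408/333/181 = -1408*181/333 = -254848/333)
773466 - s(1/(-1390 + 1837)) = 773466 - 1*(-254848/333) = 773466 + 254848/333 = 257819026/333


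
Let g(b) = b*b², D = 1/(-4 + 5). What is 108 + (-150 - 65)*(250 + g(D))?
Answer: -53857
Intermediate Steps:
D = 1 (D = 1/1 = 1)
g(b) = b³
108 + (-150 - 65)*(250 + g(D)) = 108 + (-150 - 65)*(250 + 1³) = 108 - 215*(250 + 1) = 108 - 215*251 = 108 - 53965 = -53857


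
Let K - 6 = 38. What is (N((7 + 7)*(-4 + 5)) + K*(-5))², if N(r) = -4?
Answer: 50176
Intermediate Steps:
K = 44 (K = 6 + 38 = 44)
(N((7 + 7)*(-4 + 5)) + K*(-5))² = (-4 + 44*(-5))² = (-4 - 220)² = (-224)² = 50176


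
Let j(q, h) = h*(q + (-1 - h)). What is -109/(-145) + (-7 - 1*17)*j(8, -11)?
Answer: 689149/145 ≈ 4752.8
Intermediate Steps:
j(q, h) = h*(-1 + q - h)
-109/(-145) + (-7 - 1*17)*j(8, -11) = -109/(-145) + (-7 - 1*17)*(-11*(-1 + 8 - 1*(-11))) = -109*(-1/145) + (-7 - 17)*(-11*(-1 + 8 + 11)) = 109/145 - (-264)*18 = 109/145 - 24*(-198) = 109/145 + 4752 = 689149/145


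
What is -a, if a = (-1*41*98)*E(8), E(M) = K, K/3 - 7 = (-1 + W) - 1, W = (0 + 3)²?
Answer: 168756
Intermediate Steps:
W = 9 (W = 3² = 9)
K = 42 (K = 21 + 3*((-1 + 9) - 1) = 21 + 3*(8 - 1) = 21 + 3*7 = 21 + 21 = 42)
E(M) = 42
a = -168756 (a = (-1*41*98)*42 = -41*98*42 = -4018*42 = -168756)
-a = -1*(-168756) = 168756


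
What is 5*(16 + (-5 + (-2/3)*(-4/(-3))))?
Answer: 455/9 ≈ 50.556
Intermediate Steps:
5*(16 + (-5 + (-2/3)*(-4/(-3)))) = 5*(16 + (-5 + (-2*⅓)*(-4*(-⅓)))) = 5*(16 + (-5 - ⅔*4/3)) = 5*(16 + (-5 - 8/9)) = 5*(16 - 53/9) = 5*(91/9) = 455/9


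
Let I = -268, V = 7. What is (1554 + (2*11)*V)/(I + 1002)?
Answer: 854/367 ≈ 2.3270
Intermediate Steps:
(1554 + (2*11)*V)/(I + 1002) = (1554 + (2*11)*7)/(-268 + 1002) = (1554 + 22*7)/734 = (1554 + 154)*(1/734) = 1708*(1/734) = 854/367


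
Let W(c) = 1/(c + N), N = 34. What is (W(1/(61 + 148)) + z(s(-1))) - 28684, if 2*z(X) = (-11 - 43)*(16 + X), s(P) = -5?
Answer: -205967758/7107 ≈ -28981.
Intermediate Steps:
z(X) = -432 - 27*X (z(X) = ((-11 - 43)*(16 + X))/2 = (-54*(16 + X))/2 = (-864 - 54*X)/2 = -432 - 27*X)
W(c) = 1/(34 + c) (W(c) = 1/(c + 34) = 1/(34 + c))
(W(1/(61 + 148)) + z(s(-1))) - 28684 = (1/(34 + 1/(61 + 148)) + (-432 - 27*(-5))) - 28684 = (1/(34 + 1/209) + (-432 + 135)) - 28684 = (1/(34 + 1/209) - 297) - 28684 = (1/(7107/209) - 297) - 28684 = (209/7107 - 297) - 28684 = -2110570/7107 - 28684 = -205967758/7107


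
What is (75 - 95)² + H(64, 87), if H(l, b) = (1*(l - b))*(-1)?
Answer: 423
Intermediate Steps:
H(l, b) = b - l (H(l, b) = (l - b)*(-1) = b - l)
(75 - 95)² + H(64, 87) = (75 - 95)² + (87 - 1*64) = (-20)² + (87 - 64) = 400 + 23 = 423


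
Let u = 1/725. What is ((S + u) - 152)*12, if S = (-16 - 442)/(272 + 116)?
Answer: -129267786/70325 ≈ -1838.1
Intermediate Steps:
S = -229/194 (S = -458/388 = -458*1/388 = -229/194 ≈ -1.1804)
u = 1/725 ≈ 0.0013793
((S + u) - 152)*12 = ((-229/194 + 1/725) - 152)*12 = (-165831/140650 - 152)*12 = -21544631/140650*12 = -129267786/70325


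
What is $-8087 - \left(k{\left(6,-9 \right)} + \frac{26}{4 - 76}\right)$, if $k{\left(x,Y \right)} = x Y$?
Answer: $- \frac{289175}{36} \approx -8032.6$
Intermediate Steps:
$k{\left(x,Y \right)} = Y x$
$-8087 - \left(k{\left(6,-9 \right)} + \frac{26}{4 - 76}\right) = -8087 - \left(\left(-9\right) 6 + \frac{26}{4 - 76}\right) = -8087 - \left(-54 + \frac{26}{-72}\right) = -8087 - \left(-54 + 26 \left(- \frac{1}{72}\right)\right) = -8087 - \left(-54 - \frac{13}{36}\right) = -8087 - - \frac{1957}{36} = -8087 + \frac{1957}{36} = - \frac{289175}{36}$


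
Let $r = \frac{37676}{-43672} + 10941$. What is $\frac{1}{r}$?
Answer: $\frac{10918}{119444419} \approx 9.1407 \cdot 10^{-5}$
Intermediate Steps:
$r = \frac{119444419}{10918}$ ($r = 37676 \left(- \frac{1}{43672}\right) + 10941 = - \frac{9419}{10918} + 10941 = \frac{119444419}{10918} \approx 10940.0$)
$\frac{1}{r} = \frac{1}{\frac{119444419}{10918}} = \frac{10918}{119444419}$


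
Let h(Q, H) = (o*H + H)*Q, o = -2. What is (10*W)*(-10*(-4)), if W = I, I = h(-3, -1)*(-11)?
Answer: 13200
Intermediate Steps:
h(Q, H) = -H*Q (h(Q, H) = (-2*H + H)*Q = (-H)*Q = -H*Q)
I = 33 (I = -1*(-1)*(-3)*(-11) = -3*(-11) = 33)
W = 33
(10*W)*(-10*(-4)) = (10*33)*(-10*(-4)) = 330*40 = 13200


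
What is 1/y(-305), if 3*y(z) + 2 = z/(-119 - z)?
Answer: -558/677 ≈ -0.82422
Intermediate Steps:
y(z) = -⅔ + z/(3*(-119 - z)) (y(z) = -⅔ + (z/(-119 - z))/3 = -⅔ + z/(3*(-119 - z)))
1/y(-305) = 1/((-238/3 - 1*(-305))/(119 - 305)) = 1/((-238/3 + 305)/(-186)) = 1/(-1/186*677/3) = 1/(-677/558) = -558/677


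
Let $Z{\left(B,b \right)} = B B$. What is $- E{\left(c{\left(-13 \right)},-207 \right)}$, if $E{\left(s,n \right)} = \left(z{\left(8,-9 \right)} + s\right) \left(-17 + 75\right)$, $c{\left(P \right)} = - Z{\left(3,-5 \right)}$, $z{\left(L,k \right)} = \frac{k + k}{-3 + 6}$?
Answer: $870$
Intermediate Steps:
$Z{\left(B,b \right)} = B^{2}$
$z{\left(L,k \right)} = \frac{2 k}{3}$
$c{\left(P \right)} = -9$ ($c{\left(P \right)} = - 3^{2} = \left(-1\right) 9 = -9$)
$E{\left(s,n \right)} = -348 + 58 s$ ($E{\left(s,n \right)} = \left(\frac{2}{3} \left(-9\right) + s\right) \left(-17 + 75\right) = \left(-6 + s\right) 58 = -348 + 58 s$)
$- E{\left(c{\left(-13 \right)},-207 \right)} = - (-348 + 58 \left(-9\right)) = - (-348 - 522) = \left(-1\right) \left(-870\right) = 870$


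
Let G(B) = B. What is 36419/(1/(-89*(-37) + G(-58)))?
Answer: 117815465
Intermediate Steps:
36419/(1/(-89*(-37) + G(-58))) = 36419/(1/(-89*(-37) - 58)) = 36419/(1/(3293 - 58)) = 36419/(1/3235) = 36419*3235 = 117815465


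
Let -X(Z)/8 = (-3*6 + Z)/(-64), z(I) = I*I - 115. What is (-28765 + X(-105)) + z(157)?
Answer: -33971/8 ≈ -4246.4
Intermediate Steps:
z(I) = -115 + I**2 (z(I) = I**2 - 115 = -115 + I**2)
X(Z) = -9/4 + Z/8 (X(Z) = -8*(-3*6 + Z)/(-64) = -8*(-18 + Z)*(-1)/64 = -8*(9/32 - Z/64) = -9/4 + Z/8)
(-28765 + X(-105)) + z(157) = (-28765 + (-9/4 + (1/8)*(-105))) + (-115 + 157**2) = (-28765 + (-9/4 - 105/8)) + (-115 + 24649) = (-28765 - 123/8) + 24534 = -230243/8 + 24534 = -33971/8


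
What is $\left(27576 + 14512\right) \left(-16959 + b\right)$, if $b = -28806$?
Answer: $-1926157320$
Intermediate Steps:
$\left(27576 + 14512\right) \left(-16959 + b\right) = \left(27576 + 14512\right) \left(-16959 - 28806\right) = 42088 \left(-45765\right) = -1926157320$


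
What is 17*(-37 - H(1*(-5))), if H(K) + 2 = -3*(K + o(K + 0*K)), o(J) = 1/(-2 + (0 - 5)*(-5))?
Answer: -19499/23 ≈ -847.78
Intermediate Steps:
o(J) = 1/23 (o(J) = 1/(-2 - 5*(-5)) = 1/(-2 + 25) = 1/23)
H(K) = -49/23 - 3*K (H(K) = -2 - 3*(K + 1/23) = -2 - 3*(1/23 + K) = -2 + (-3/23 - 3*K) = -49/23 - 3*K)
17*(-37 - H(1*(-5))) = 17*(-37 - (-49/23 - 3*(-5))) = 17*(-37 - (-49/23 + 15)) = 17*(-37 - 1*296/23) = 17*(-37 - 296/23) = 17*(-1147/23) = -19499/23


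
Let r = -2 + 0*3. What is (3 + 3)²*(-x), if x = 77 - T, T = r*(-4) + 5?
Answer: -2304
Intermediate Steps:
r = -2 (r = -2 + 0 = -2)
T = 13 (T = -2*(-4) + 5 = 8 + 5 = 13)
x = 64 (x = 77 - 1*13 = 77 - 13 = 64)
(3 + 3)²*(-x) = (3 + 3)²*(-1*64) = 6²*(-64) = 36*(-64) = -2304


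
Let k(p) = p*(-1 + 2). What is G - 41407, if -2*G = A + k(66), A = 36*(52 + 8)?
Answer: -42520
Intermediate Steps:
k(p) = p (k(p) = p*1 = p)
A = 2160 (A = 36*60 = 2160)
G = -1113 (G = -(2160 + 66)/2 = -½*2226 = -1113)
G - 41407 = -1113 - 41407 = -42520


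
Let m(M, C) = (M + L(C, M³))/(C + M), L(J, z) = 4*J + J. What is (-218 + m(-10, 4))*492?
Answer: -108076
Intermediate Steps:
L(J, z) = 5*J
m(M, C) = (M + 5*C)/(C + M)
(-218 + m(-10, 4))*492 = (-218 + (-10 + 5*4)/(4 - 10))*492 = (-218 + (-10 + 20)/(-6))*492 = (-218 - ⅙*10)*492 = (-218 - 5/3)*492 = -659/3*492 = -108076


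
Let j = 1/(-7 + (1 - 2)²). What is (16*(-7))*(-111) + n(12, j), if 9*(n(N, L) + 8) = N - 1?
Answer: 111827/9 ≈ 12425.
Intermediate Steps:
j = -⅙ (j = 1/(-7 + (-1)²) = 1/(-7 + 1) = 1/(-6) = -⅙ ≈ -0.16667)
n(N, L) = -73/9 + N/9 (n(N, L) = -8 + (N - 1)/9 = -8 + (-1 + N)/9 = -8 + (-⅑ + N/9) = -73/9 + N/9)
(16*(-7))*(-111) + n(12, j) = (16*(-7))*(-111) + (-73/9 + (⅑)*12) = -112*(-111) + (-73/9 + 4/3) = 12432 - 61/9 = 111827/9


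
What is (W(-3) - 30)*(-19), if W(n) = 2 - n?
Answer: 475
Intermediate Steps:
(W(-3) - 30)*(-19) = ((2 - 1*(-3)) - 30)*(-19) = ((2 + 3) - 30)*(-19) = (5 - 30)*(-19) = -25*(-19) = 475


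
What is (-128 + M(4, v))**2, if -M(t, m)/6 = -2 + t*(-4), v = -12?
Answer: 400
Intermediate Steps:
M(t, m) = 12 + 24*t (M(t, m) = -6*(-2 + t*(-4)) = -6*(-2 - 4*t) = 12 + 24*t)
(-128 + M(4, v))**2 = (-128 + (12 + 24*4))**2 = (-128 + (12 + 96))**2 = (-128 + 108)**2 = (-20)**2 = 400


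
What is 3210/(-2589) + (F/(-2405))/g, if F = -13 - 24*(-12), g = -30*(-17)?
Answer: -52505833/42340506 ≈ -1.2401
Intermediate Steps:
g = 510
F = 275 (F = -13 + 288 = 275)
3210/(-2589) + (F/(-2405))/g = 3210/(-2589) + (275/(-2405))/510 = 3210*(-1/2589) + (275*(-1/2405))*(1/510) = -1070/863 - 55/481*1/510 = -1070/863 - 11/49062 = -52505833/42340506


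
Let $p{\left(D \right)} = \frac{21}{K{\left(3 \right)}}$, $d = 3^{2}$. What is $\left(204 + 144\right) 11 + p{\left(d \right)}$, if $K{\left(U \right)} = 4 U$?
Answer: $\frac{15319}{4} \approx 3829.8$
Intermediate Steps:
$d = 9$
$p{\left(D \right)} = \frac{7}{4}$ ($p{\left(D \right)} = \frac{21}{4 \cdot 3} = \frac{21}{12} = 21 \cdot \frac{1}{12} = \frac{7}{4}$)
$\left(204 + 144\right) 11 + p{\left(d \right)} = \left(204 + 144\right) 11 + \frac{7}{4} = 348 \cdot 11 + \frac{7}{4} = 3828 + \frac{7}{4} = \frac{15319}{4}$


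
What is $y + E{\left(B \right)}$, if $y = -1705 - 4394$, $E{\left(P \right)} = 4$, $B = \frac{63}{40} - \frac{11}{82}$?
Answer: $-6095$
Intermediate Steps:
$B = \frac{2363}{1640}$ ($B = 63 \cdot \frac{1}{40} - \frac{11}{82} = \frac{63}{40} - \frac{11}{82} = \frac{2363}{1640} \approx 1.4409$)
$y = -6099$
$y + E{\left(B \right)} = -6099 + 4 = -6095$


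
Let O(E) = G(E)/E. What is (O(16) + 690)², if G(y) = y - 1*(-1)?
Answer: 122257249/256 ≈ 4.7757e+5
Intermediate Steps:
G(y) = 1 + y (G(y) = y + 1 = 1 + y)
O(E) = (1 + E)/E
(O(16) + 690)² = ((1 + 16)/16 + 690)² = ((1/16)*17 + 690)² = (17/16 + 690)² = (11057/16)² = 122257249/256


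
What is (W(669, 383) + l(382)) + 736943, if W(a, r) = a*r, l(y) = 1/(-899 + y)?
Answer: 513468889/517 ≈ 9.9317e+5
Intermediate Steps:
(W(669, 383) + l(382)) + 736943 = (669*383 + 1/(-899 + 382)) + 736943 = (256227 + 1/(-517)) + 736943 = (256227 - 1/517) + 736943 = 132469358/517 + 736943 = 513468889/517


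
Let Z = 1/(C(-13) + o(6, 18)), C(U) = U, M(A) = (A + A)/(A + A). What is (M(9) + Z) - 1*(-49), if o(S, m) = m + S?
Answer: 551/11 ≈ 50.091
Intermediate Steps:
o(S, m) = S + m
M(A) = 1 (M(A) = (2*A)/((2*A)) = (2*A)*(1/(2*A)) = 1)
Z = 1/11 (Z = 1/(-13 + (6 + 18)) = 1/(-13 + 24) = 1/11 ≈ 0.090909)
(M(9) + Z) - 1*(-49) = (1 + 1/11) - 1*(-49) = 12/11 + 49 = 551/11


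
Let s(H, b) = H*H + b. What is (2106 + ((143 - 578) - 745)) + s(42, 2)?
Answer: 2692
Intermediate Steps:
s(H, b) = b + H² (s(H, b) = H² + b = b + H²)
(2106 + ((143 - 578) - 745)) + s(42, 2) = (2106 + ((143 - 578) - 745)) + (2 + 42²) = (2106 + (-435 - 745)) + (2 + 1764) = (2106 - 1180) + 1766 = 926 + 1766 = 2692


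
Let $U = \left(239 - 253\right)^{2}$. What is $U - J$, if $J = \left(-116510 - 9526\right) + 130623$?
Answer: $-4391$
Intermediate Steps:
$U = 196$ ($U = \left(-14\right)^{2} = 196$)
$J = 4587$ ($J = -126036 + 130623 = 4587$)
$U - J = 196 - 4587 = -4391$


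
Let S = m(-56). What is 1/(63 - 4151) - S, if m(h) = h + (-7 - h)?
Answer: 28615/4088 ≈ 6.9998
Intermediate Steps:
m(h) = -7
S = -7
1/(63 - 4151) - S = 1/(63 - 4151) - 1*(-7) = 1/(-4088) + 7 = -1/4088 + 7 = 28615/4088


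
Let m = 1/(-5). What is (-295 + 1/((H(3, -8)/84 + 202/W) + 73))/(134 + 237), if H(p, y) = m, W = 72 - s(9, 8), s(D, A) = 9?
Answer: -28323755/35622307 ≈ -0.79511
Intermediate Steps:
m = -⅕ ≈ -0.20000
W = 63 (W = 72 - 1*9 = 72 - 9 = 63)
H(p, y) = -⅕
(-295 + 1/((H(3, -8)/84 + 202/W) + 73))/(134 + 237) = (-295 + 1/((-⅕/84 + 202/63) + 73))/(134 + 237) = (-295 + 1/((-⅕*1/84 + 202*(1/63)) + 73))/371 = (-295 + 1/((-1/420 + 202/63) + 73))*(1/371) = (-295 + 1/(4037/1260 + 73))*(1/371) = (-295 + 1/(96017/1260))*(1/371) = (-295 + 1260/96017)*(1/371) = -28323755/96017*1/371 = -28323755/35622307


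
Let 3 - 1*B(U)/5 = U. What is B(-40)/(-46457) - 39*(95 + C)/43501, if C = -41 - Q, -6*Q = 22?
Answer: -113834508/2020925957 ≈ -0.056328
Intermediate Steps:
Q = -11/3 (Q = -1/6*22 = -11/3 ≈ -3.6667)
B(U) = 15 - 5*U
C = -112/3 (C = -41 - 1*(-11/3) = -41 + 11/3 = -112/3 ≈ -37.333)
B(-40)/(-46457) - 39*(95 + C)/43501 = (15 - 5*(-40))/(-46457) - 39*(95 - 112/3)/43501 = (15 + 200)*(-1/46457) - 39*173/3*(1/43501) = 215*(-1/46457) - 2249*1/43501 = -215/46457 - 2249/43501 = -113834508/2020925957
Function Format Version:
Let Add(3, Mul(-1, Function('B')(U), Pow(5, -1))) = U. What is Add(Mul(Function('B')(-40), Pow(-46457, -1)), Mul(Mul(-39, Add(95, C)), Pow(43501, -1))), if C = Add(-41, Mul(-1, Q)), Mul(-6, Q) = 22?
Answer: Rational(-113834508, 2020925957) ≈ -0.056328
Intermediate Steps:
Q = Rational(-11, 3) (Q = Mul(Rational(-1, 6), 22) = Rational(-11, 3) ≈ -3.6667)
Function('B')(U) = Add(15, Mul(-5, U))
C = Rational(-112, 3) (C = Add(-41, Mul(-1, Rational(-11, 3))) = Add(-41, Rational(11, 3)) = Rational(-112, 3) ≈ -37.333)
Add(Mul(Function('B')(-40), Pow(-46457, -1)), Mul(Mul(-39, Add(95, C)), Pow(43501, -1))) = Add(Mul(Add(15, Mul(-5, -40)), Pow(-46457, -1)), Mul(Mul(-39, Add(95, Rational(-112, 3))), Pow(43501, -1))) = Add(Mul(Add(15, 200), Rational(-1, 46457)), Mul(Mul(-39, Rational(173, 3)), Rational(1, 43501))) = Add(Mul(215, Rational(-1, 46457)), Mul(-2249, Rational(1, 43501))) = Add(Rational(-215, 46457), Rational(-2249, 43501)) = Rational(-113834508, 2020925957)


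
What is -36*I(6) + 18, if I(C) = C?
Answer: -198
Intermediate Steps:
-36*I(6) + 18 = -36*6 + 18 = -216 + 18 = -198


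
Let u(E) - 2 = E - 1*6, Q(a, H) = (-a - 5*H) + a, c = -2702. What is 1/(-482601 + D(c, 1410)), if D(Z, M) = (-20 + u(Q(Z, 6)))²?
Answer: -1/479685 ≈ -2.0847e-6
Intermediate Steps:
Q(a, H) = -5*H
u(E) = -4 + E (u(E) = 2 + (E - 1*6) = 2 + (E - 6) = 2 + (-6 + E) = -4 + E)
D(Z, M) = 2916 (D(Z, M) = (-20 + (-4 - 5*6))² = (-20 + (-4 - 30))² = (-20 - 34)² = (-54)² = 2916)
1/(-482601 + D(c, 1410)) = 1/(-482601 + 2916) = 1/(-479685) = -1/479685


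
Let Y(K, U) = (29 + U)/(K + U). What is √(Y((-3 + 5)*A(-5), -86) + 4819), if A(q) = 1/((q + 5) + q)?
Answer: √694031/12 ≈ 69.424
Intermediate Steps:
A(q) = 1/(5 + 2*q) (A(q) = 1/((5 + q) + q) = 1/(5 + 2*q))
Y(K, U) = (29 + U)/(K + U)
√(Y((-3 + 5)*A(-5), -86) + 4819) = √((29 - 86)/((-3 + 5)/(5 + 2*(-5)) - 86) + 4819) = √(-57/(2/(5 - 10) - 86) + 4819) = √(-57/(2/(-5) - 86) + 4819) = √(-57/(2*(-⅕) - 86) + 4819) = √(-57/(-⅖ - 86) + 4819) = √(-57/(-432/5) + 4819) = √(-5/432*(-57) + 4819) = √(95/144 + 4819) = √(694031/144) = √694031/12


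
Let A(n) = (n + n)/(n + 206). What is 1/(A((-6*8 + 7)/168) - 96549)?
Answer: -34567/3337409365 ≈ -1.0357e-5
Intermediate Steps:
A(n) = 2*n/(206 + n) (A(n) = (2*n)/(206 + n) = 2*n/(206 + n))
1/(A((-6*8 + 7)/168) - 96549) = 1/(2*((-6*8 + 7)/168)/(206 + (-6*8 + 7)/168) - 96549) = 1/(2*((-48 + 7)*(1/168))/(206 + (-48 + 7)*(1/168)) - 96549) = 1/(2*(-41*1/168)/(206 - 41*1/168) - 96549) = 1/(2*(-41/168)/(206 - 41/168) - 96549) = 1/(2*(-41/168)/(34567/168) - 96549) = 1/(2*(-41/168)*(168/34567) - 96549) = 1/(-82/34567 - 96549) = 1/(-3337409365/34567) = -34567/3337409365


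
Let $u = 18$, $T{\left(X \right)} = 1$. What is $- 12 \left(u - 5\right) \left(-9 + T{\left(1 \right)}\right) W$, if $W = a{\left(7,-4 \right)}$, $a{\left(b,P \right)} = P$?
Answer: $-4992$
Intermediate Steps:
$W = -4$
$- 12 \left(u - 5\right) \left(-9 + T{\left(1 \right)}\right) W = - 12 \left(18 - 5\right) \left(-9 + 1\right) \left(-4\right) = - 12 \cdot 13 \left(-8\right) \left(-4\right) = \left(-12\right) \left(-104\right) \left(-4\right) = 1248 \left(-4\right) = -4992$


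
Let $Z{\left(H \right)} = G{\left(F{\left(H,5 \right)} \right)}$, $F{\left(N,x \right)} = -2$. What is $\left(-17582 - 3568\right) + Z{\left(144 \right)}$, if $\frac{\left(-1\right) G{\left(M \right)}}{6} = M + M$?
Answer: $-21126$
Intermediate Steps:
$G{\left(M \right)} = - 12 M$ ($G{\left(M \right)} = - 6 \left(M + M\right) = - 6 \cdot 2 M = - 12 M$)
$Z{\left(H \right)} = 24$ ($Z{\left(H \right)} = \left(-12\right) \left(-2\right) = 24$)
$\left(-17582 - 3568\right) + Z{\left(144 \right)} = \left(-17582 - 3568\right) + 24 = -21150 + 24 = -21126$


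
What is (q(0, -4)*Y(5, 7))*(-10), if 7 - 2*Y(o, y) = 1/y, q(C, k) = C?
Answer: 0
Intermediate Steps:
Y(o, y) = 7/2 - 1/(2*y)
(q(0, -4)*Y(5, 7))*(-10) = (0*((½)*(-1 + 7*7)/7))*(-10) = (0*((½)*(⅐)*(-1 + 49)))*(-10) = (0*((½)*(⅐)*48))*(-10) = (0*(24/7))*(-10) = 0*(-10) = 0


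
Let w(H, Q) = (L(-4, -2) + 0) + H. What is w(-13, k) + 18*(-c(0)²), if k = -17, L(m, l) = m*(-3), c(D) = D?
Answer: -1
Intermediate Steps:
L(m, l) = -3*m
w(H, Q) = 12 + H (w(H, Q) = (-3*(-4) + 0) + H = (12 + 0) + H = 12 + H)
w(-13, k) + 18*(-c(0)²) = (12 - 13) + 18*(-1*0²) = -1 + 18*(-1*0) = -1 + 18*0 = -1 + 0 = -1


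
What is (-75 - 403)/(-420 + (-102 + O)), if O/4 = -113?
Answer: 239/487 ≈ 0.49076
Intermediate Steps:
O = -452 (O = 4*(-113) = -452)
(-75 - 403)/(-420 + (-102 + O)) = (-75 - 403)/(-420 + (-102 - 452)) = -478/(-420 - 554) = -478/(-974) = -478*(-1/974) = 239/487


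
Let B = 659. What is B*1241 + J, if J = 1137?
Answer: 818956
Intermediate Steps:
B*1241 + J = 659*1241 + 1137 = 817819 + 1137 = 818956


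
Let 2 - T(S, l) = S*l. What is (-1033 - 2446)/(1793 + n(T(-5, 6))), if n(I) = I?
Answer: -3479/1825 ≈ -1.9063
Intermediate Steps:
T(S, l) = 2 - S*l
(-1033 - 2446)/(1793 + n(T(-5, 6))) = (-1033 - 2446)/(1793 + (2 - 1*(-5)*6)) = -3479/(1793 + (2 + 30)) = -3479/(1793 + 32) = -3479/1825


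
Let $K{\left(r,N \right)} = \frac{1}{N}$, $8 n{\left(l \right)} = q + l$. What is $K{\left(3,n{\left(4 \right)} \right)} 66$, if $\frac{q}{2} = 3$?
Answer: $\frac{264}{5} \approx 52.8$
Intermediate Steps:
$q = 6$ ($q = 2 \cdot 3 = 6$)
$n{\left(l \right)} = \frac{3}{4} + \frac{l}{8}$ ($n{\left(l \right)} = \frac{6 + l}{8} = \frac{3}{4} + \frac{l}{8}$)
$K{\left(3,n{\left(4 \right)} \right)} 66 = \frac{1}{\frac{3}{4} + \frac{1}{8} \cdot 4} \cdot 66 = \frac{1}{\frac{3}{4} + \frac{1}{2}} \cdot 66 = \frac{1}{\frac{5}{4}} \cdot 66 = \frac{4}{5} \cdot 66 = \frac{264}{5}$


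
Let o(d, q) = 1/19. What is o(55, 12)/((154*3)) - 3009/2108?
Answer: -776791/544236 ≈ -1.4273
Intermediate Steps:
o(d, q) = 1/19
o(55, 12)/((154*3)) - 3009/2108 = 1/(19*((154*3))) - 3009/2108 = (1/19)/462 - 3009*1/2108 = (1/19)*(1/462) - 177/124 = 1/8778 - 177/124 = -776791/544236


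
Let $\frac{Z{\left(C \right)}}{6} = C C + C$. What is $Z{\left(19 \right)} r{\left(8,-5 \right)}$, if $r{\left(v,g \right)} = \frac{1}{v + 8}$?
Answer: $\frac{285}{2} \approx 142.5$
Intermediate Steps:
$r{\left(v,g \right)} = \frac{1}{8 + v}$
$Z{\left(C \right)} = 6 C + 6 C^{2}$ ($Z{\left(C \right)} = 6 \left(C C + C\right) = 6 \left(C^{2} + C\right) = 6 \left(C + C^{2}\right) = 6 C + 6 C^{2}$)
$Z{\left(19 \right)} r{\left(8,-5 \right)} = \frac{6 \cdot 19 \left(1 + 19\right)}{8 + 8} = \frac{6 \cdot 19 \cdot 20}{16} = 2280 \cdot \frac{1}{16} = \frac{285}{2}$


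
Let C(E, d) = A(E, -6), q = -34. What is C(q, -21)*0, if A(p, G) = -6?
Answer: 0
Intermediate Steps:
C(E, d) = -6
C(q, -21)*0 = -6*0 = 0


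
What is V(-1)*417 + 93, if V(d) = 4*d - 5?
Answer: -3660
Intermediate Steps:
V(d) = -5 + 4*d
V(-1)*417 + 93 = (-5 + 4*(-1))*417 + 93 = (-5 - 4)*417 + 93 = -9*417 + 93 = -3753 + 93 = -3660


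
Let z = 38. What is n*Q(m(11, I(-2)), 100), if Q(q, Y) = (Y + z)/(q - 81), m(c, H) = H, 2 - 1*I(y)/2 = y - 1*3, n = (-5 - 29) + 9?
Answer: 3450/67 ≈ 51.493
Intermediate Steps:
n = -25 (n = -34 + 9 = -25)
I(y) = 10 - 2*y (I(y) = 4 - 2*(y - 1*3) = 4 - 2*(y - 3) = 4 - 2*(-3 + y) = 4 + (6 - 2*y) = 10 - 2*y)
Q(q, Y) = (38 + Y)/(-81 + q) (Q(q, Y) = (Y + 38)/(q - 81) = (38 + Y)/(-81 + q))
n*Q(m(11, I(-2)), 100) = -25*(38 + 100)/(-81 + (10 - 2*(-2))) = -25*138/(-81 + (10 + 4)) = -25*138/(-81 + 14) = -25*138/(-67) = -(-25)*138/67 = -25*(-138/67) = 3450/67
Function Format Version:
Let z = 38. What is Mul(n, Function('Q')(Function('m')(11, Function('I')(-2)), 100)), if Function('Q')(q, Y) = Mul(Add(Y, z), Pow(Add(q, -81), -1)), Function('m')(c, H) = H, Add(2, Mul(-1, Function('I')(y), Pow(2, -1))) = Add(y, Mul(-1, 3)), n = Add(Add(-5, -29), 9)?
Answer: Rational(3450, 67) ≈ 51.493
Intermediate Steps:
n = -25 (n = Add(-34, 9) = -25)
Function('I')(y) = Add(10, Mul(-2, y)) (Function('I')(y) = Add(4, Mul(-2, Add(y, Mul(-1, 3)))) = Add(4, Mul(-2, Add(y, -3))) = Add(4, Mul(-2, Add(-3, y))) = Add(4, Add(6, Mul(-2, y))) = Add(10, Mul(-2, y)))
Function('Q')(q, Y) = Mul(Pow(Add(-81, q), -1), Add(38, Y)) (Function('Q')(q, Y) = Mul(Add(Y, 38), Pow(Add(q, -81), -1)) = Mul(Add(38, Y), Pow(Add(-81, q), -1)) = Mul(Pow(Add(-81, q), -1), Add(38, Y)))
Mul(n, Function('Q')(Function('m')(11, Function('I')(-2)), 100)) = Mul(-25, Mul(Pow(Add(-81, Add(10, Mul(-2, -2))), -1), Add(38, 100))) = Mul(-25, Mul(Pow(Add(-81, Add(10, 4)), -1), 138)) = Mul(-25, Mul(Pow(Add(-81, 14), -1), 138)) = Mul(-25, Mul(Pow(-67, -1), 138)) = Mul(-25, Mul(Rational(-1, 67), 138)) = Mul(-25, Rational(-138, 67)) = Rational(3450, 67)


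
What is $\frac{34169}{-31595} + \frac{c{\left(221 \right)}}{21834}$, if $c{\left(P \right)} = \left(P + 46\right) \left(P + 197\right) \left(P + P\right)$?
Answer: $\frac{259638437999}{114974205} \approx 2258.2$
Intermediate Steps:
$c{\left(P \right)} = 2 P \left(46 + P\right) \left(197 + P\right)$ ($c{\left(P \right)} = \left(46 + P\right) \left(197 + P\right) 2 P = 2 P \left(46 + P\right) \left(197 + P\right)$)
$\frac{34169}{-31595} + \frac{c{\left(221 \right)}}{21834} = \frac{34169}{-31595} + \frac{2 \cdot 221 \left(9062 + 221^{2} + 243 \cdot 221\right)}{21834} = 34169 \left(- \frac{1}{31595}\right) + 2 \cdot 221 \left(9062 + 48841 + 53703\right) \frac{1}{21834} = - \frac{34169}{31595} + 2 \cdot 221 \cdot 111606 \cdot \frac{1}{21834} = - \frac{34169}{31595} + 49329852 \cdot \frac{1}{21834} = - \frac{34169}{31595} + \frac{8221642}{3639} = \frac{259638437999}{114974205}$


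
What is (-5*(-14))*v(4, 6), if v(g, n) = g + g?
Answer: 560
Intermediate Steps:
v(g, n) = 2*g
(-5*(-14))*v(4, 6) = (-5*(-14))*(2*4) = 70*8 = 560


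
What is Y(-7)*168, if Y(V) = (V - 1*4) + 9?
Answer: -336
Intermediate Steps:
Y(V) = 5 + V (Y(V) = (V - 4) + 9 = (-4 + V) + 9 = 5 + V)
Y(-7)*168 = (5 - 7)*168 = -2*168 = -336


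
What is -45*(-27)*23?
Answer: 27945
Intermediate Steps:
-45*(-27)*23 = 1215*23 = 27945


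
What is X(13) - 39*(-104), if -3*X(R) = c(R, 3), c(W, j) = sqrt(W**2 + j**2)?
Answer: 4056 - sqrt(178)/3 ≈ 4051.6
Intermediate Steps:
X(R) = -sqrt(9 + R**2)/3 (X(R) = -sqrt(R**2 + 3**2)/3 = -sqrt(R**2 + 9)/3 = -sqrt(9 + R**2)/3)
X(13) - 39*(-104) = -sqrt(9 + 13**2)/3 - 39*(-104) = -sqrt(9 + 169)/3 + 4056 = -sqrt(178)/3 + 4056 = 4056 - sqrt(178)/3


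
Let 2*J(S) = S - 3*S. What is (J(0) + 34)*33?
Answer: 1122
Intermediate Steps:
J(S) = -S (J(S) = (S - 3*S)/2 = (-2*S)/2 = -S)
(J(0) + 34)*33 = (-1*0 + 34)*33 = (0 + 34)*33 = 34*33 = 1122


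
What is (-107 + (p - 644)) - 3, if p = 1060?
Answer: 306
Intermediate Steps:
(-107 + (p - 644)) - 3 = (-107 + (1060 - 644)) - 3 = (-107 + 416) - 3 = 309 - 3 = 306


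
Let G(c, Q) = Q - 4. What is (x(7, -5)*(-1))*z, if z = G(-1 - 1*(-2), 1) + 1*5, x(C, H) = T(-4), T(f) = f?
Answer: 8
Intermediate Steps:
x(C, H) = -4
G(c, Q) = -4 + Q
z = 2 (z = (-4 + 1) + 1*5 = -3 + 5 = 2)
(x(7, -5)*(-1))*z = -4*(-1)*2 = 4*2 = 8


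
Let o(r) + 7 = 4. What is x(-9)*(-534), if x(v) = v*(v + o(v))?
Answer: -57672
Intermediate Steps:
o(r) = -3 (o(r) = -7 + 4 = -3)
x(v) = v*(-3 + v) (x(v) = v*(v - 3) = v*(-3 + v))
x(-9)*(-534) = -9*(-3 - 9)*(-534) = -9*(-12)*(-534) = 108*(-534) = -57672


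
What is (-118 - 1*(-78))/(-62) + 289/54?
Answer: 10039/1674 ≈ 5.9970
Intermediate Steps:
(-118 - 1*(-78))/(-62) + 289/54 = (-118 + 78)*(-1/62) + 289*(1/54) = -40*(-1/62) + 289/54 = 20/31 + 289/54 = 10039/1674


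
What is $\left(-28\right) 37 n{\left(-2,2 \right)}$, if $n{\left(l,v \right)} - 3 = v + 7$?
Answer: $-12432$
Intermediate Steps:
$n{\left(l,v \right)} = 10 + v$ ($n{\left(l,v \right)} = 3 + \left(v + 7\right) = 3 + \left(7 + v\right) = 10 + v$)
$\left(-28\right) 37 n{\left(-2,2 \right)} = \left(-28\right) 37 \left(10 + 2\right) = \left(-1036\right) 12 = -12432$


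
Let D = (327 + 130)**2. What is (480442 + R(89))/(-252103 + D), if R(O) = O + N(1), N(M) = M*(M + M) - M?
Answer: -240266/21627 ≈ -11.110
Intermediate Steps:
N(M) = -M + 2*M**2 (N(M) = M*(2*M) - M = 2*M**2 - M = -M + 2*M**2)
R(O) = 1 + O (R(O) = O + 1*(-1 + 2*1) = O + 1*(-1 + 2) = O + 1*1 = O + 1 = 1 + O)
D = 208849 (D = 457**2 = 208849)
(480442 + R(89))/(-252103 + D) = (480442 + (1 + 89))/(-252103 + 208849) = (480442 + 90)/(-43254) = 480532*(-1/43254) = -240266/21627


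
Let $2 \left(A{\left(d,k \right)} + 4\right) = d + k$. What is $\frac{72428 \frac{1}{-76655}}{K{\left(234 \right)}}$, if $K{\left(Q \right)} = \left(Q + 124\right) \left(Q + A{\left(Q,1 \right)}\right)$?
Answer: $- \frac{72428}{9536265275} \approx -7.595 \cdot 10^{-6}$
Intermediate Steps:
$A{\left(d,k \right)} = -4 + \frac{d}{2} + \frac{k}{2}$ ($A{\left(d,k \right)} = -4 + \frac{d + k}{2} = -4 + \left(\frac{d}{2} + \frac{k}{2}\right) = -4 + \frac{d}{2} + \frac{k}{2}$)
$K{\left(Q \right)} = \left(124 + Q\right) \left(- \frac{7}{2} + \frac{3 Q}{2}\right)$ ($K{\left(Q \right)} = \left(Q + 124\right) \left(Q + \left(-4 + \frac{Q}{2} + \frac{1}{2} \cdot 1\right)\right) = \left(124 + Q\right) \left(Q + \left(-4 + \frac{Q}{2} + \frac{1}{2}\right)\right) = \left(124 + Q\right) \left(Q + \left(- \frac{7}{2} + \frac{Q}{2}\right)\right) = \left(124 + Q\right) \left(- \frac{7}{2} + \frac{3 Q}{2}\right)$)
$\frac{72428 \frac{1}{-76655}}{K{\left(234 \right)}} = \frac{72428 \frac{1}{-76655}}{-434 + \frac{3 \cdot 234^{2}}{2} + \frac{365}{2} \cdot 234} = \frac{72428 \left(- \frac{1}{76655}\right)}{-434 + \frac{3}{2} \cdot 54756 + 42705} = - \frac{72428}{76655 \left(-434 + 82134 + 42705\right)} = - \frac{72428}{76655 \cdot 124405} = \left(- \frac{72428}{76655}\right) \frac{1}{124405} = - \frac{72428}{9536265275}$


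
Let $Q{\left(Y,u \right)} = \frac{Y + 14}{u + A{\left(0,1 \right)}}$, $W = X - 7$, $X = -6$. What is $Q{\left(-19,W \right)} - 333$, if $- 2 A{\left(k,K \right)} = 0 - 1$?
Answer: $- \frac{1663}{5} \approx -332.6$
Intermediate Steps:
$A{\left(k,K \right)} = \frac{1}{2}$ ($A{\left(k,K \right)} = - \frac{0 - 1}{2} = \left(- \frac{1}{2}\right) \left(-1\right) = \frac{1}{2}$)
$W = -13$ ($W = -6 - 7 = -13$)
$Q{\left(Y,u \right)} = \frac{14 + Y}{\frac{1}{2} + u}$ ($Q{\left(Y,u \right)} = \frac{Y + 14}{u + \frac{1}{2}} = \frac{14 + Y}{\frac{1}{2} + u}$)
$Q{\left(-19,W \right)} - 333 = \frac{2 \left(14 - 19\right)}{1 + 2 \left(-13\right)} - 333 = 2 \frac{1}{1 - 26} \left(-5\right) - 333 = 2 \frac{1}{-25} \left(-5\right) - 333 = 2 \left(- \frac{1}{25}\right) \left(-5\right) - 333 = \frac{2}{5} - 333 = - \frac{1663}{5}$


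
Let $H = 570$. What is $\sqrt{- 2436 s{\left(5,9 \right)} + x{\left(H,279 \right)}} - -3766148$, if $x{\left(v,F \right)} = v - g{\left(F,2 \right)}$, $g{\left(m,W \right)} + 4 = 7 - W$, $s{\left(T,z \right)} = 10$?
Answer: $3766148 + i \sqrt{23791} \approx 3.7661 \cdot 10^{6} + 154.24 i$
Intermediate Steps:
$g{\left(m,W \right)} = 3 - W$ ($g{\left(m,W \right)} = -4 - \left(-7 + W\right) = 3 - W$)
$x{\left(v,F \right)} = -1 + v$ ($x{\left(v,F \right)} = v - \left(3 - 2\right) = v - 1 = -1 + v$)
$\sqrt{- 2436 s{\left(5,9 \right)} + x{\left(H,279 \right)}} - -3766148 = \sqrt{\left(-2436\right) 10 + \left(-1 + 570\right)} - -3766148 = \sqrt{-24360 + 569} + 3766148 = \sqrt{-23791} + 3766148 = i \sqrt{23791} + 3766148 = 3766148 + i \sqrt{23791}$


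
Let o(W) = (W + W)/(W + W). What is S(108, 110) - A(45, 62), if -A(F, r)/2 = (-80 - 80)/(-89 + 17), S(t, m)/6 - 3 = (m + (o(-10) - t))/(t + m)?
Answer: 22099/981 ≈ 22.527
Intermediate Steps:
o(W) = 1 (o(W) = (2*W)/((2*W)) = (2*W)*(1/(2*W)) = 1)
S(t, m) = 18 + 6*(1 + m - t)/(m + t) (S(t, m) = 18 + 6*((m + (1 - t))/(t + m)) = 18 + 6*((1 + m - t)/(m + t)) = 18 + 6*(1 + m - t)/(m + t))
A(F, r) = -40/9 (A(F, r) = -2*(-80 - 80)/(-89 + 17) = -(-320)/(-72) = -(-320)*(-1)/72 = -2*20/9 = -40/9)
S(108, 110) - A(45, 62) = 6*(1 + 2*108 + 4*110)/(110 + 108) - 1*(-40/9) = 6*(1 + 216 + 440)/218 + 40/9 = 6*(1/218)*657 + 40/9 = 1971/109 + 40/9 = 22099/981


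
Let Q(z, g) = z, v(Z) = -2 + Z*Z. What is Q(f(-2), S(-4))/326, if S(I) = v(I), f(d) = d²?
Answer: 2/163 ≈ 0.012270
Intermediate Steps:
v(Z) = -2 + Z²
S(I) = -2 + I²
Q(f(-2), S(-4))/326 = (-2)²/326 = 4*(1/326) = 2/163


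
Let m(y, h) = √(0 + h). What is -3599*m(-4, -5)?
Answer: -3599*I*√5 ≈ -8047.6*I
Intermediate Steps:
m(y, h) = √h
-3599*m(-4, -5) = -3599*I*√5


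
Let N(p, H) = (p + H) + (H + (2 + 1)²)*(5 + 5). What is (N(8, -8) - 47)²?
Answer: 1369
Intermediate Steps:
N(p, H) = 90 + p + 11*H (N(p, H) = (H + p) + (H + 3²)*10 = (H + p) + (H + 9)*10 = (H + p) + (9 + H)*10 = (H + p) + (90 + 10*H) = 90 + p + 11*H)
(N(8, -8) - 47)² = ((90 + 8 + 11*(-8)) - 47)² = ((90 + 8 - 88) - 47)² = (10 - 47)² = (-37)² = 1369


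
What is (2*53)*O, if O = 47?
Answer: 4982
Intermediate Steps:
(2*53)*O = (2*53)*47 = 106*47 = 4982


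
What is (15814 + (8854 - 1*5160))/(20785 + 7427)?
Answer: 4877/7053 ≈ 0.69148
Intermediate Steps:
(15814 + (8854 - 1*5160))/(20785 + 7427) = (15814 + (8854 - 5160))/28212 = (15814 + 3694)*(1/28212) = 19508*(1/28212) = 4877/7053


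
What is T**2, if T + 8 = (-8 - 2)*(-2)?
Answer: 144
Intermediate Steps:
T = 12 (T = -8 + (-8 - 2)*(-2) = -8 - 10*(-2) = -8 + 20 = 12)
T**2 = 12**2 = 144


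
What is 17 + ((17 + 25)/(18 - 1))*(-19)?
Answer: -509/17 ≈ -29.941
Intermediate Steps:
17 + ((17 + 25)/(18 - 1))*(-19) = 17 + (42/17)*(-19) = 17 - 798/17 = -509/17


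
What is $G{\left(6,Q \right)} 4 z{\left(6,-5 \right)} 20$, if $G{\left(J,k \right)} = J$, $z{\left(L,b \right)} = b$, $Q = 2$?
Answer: $-2400$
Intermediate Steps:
$G{\left(6,Q \right)} 4 z{\left(6,-5 \right)} 20 = 6 \cdot 4 \left(-5\right) 20 = 6 \left(-20\right) 20 = \left(-120\right) 20 = -2400$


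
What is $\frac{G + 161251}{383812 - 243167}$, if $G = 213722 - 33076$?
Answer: $\frac{341897}{140645} \approx 2.4309$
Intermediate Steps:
$G = 180646$
$\frac{G + 161251}{383812 - 243167} = \frac{180646 + 161251}{383812 - 243167} = \frac{341897}{140645}$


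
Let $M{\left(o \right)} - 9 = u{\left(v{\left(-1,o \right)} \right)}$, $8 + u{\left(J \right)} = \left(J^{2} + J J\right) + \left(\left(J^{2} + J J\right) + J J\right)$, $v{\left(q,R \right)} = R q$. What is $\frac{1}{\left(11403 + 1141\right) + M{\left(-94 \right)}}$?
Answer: $\frac{1}{56725} \approx 1.7629 \cdot 10^{-5}$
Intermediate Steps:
$u{\left(J \right)} = -8 + 5 J^{2}$ ($u{\left(J \right)} = -8 + \left(\left(J^{2} + J J\right) + \left(\left(J^{2} + J J\right) + J J\right)\right) = -8 + \left(\left(J^{2} + J^{2}\right) + \left(\left(J^{2} + J^{2}\right) + J^{2}\right)\right) = -8 + \left(2 J^{2} + \left(2 J^{2} + J^{2}\right)\right) = -8 + \left(2 J^{2} + 3 J^{2}\right) = -8 + 5 J^{2}$)
$M{\left(o \right)} = 1 + 5 o^{2}$ ($M{\left(o \right)} = 9 + \left(-8 + 5 \left(o \left(-1\right)\right)^{2}\right) = 9 + \left(-8 + 5 \left(- o\right)^{2}\right) = 9 + \left(-8 + 5 o^{2}\right) = 1 + 5 o^{2}$)
$\frac{1}{\left(11403 + 1141\right) + M{\left(-94 \right)}} = \frac{1}{\left(11403 + 1141\right) + \left(1 + 5 \left(-94\right)^{2}\right)} = \frac{1}{12544 + \left(1 + 5 \cdot 8836\right)} = \frac{1}{12544 + \left(1 + 44180\right)} = \frac{1}{12544 + 44181} = \frac{1}{56725}$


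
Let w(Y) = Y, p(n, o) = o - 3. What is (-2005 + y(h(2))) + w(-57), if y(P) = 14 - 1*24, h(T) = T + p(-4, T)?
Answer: -2072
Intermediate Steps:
p(n, o) = -3 + o
h(T) = -3 + 2*T (h(T) = T + (-3 + T) = -3 + 2*T)
y(P) = -10 (y(P) = 14 - 24 = -10)
(-2005 + y(h(2))) + w(-57) = (-2005 - 10) - 57 = -2015 - 57 = -2072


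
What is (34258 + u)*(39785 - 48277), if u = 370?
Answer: -294060976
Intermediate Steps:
(34258 + u)*(39785 - 48277) = (34258 + 370)*(39785 - 48277) = 34628*(-8492) = -294060976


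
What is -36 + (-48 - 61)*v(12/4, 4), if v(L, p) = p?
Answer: -472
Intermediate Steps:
-36 + (-48 - 61)*v(12/4, 4) = -36 + (-48 - 61)*4 = -36 - 109*4 = -36 - 436 = -472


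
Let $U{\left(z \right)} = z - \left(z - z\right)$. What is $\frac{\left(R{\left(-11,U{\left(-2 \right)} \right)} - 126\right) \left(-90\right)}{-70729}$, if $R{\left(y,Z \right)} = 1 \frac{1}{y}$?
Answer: $- \frac{124830}{778019} \approx -0.16045$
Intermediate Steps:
$U{\left(z \right)} = z$ ($U{\left(z \right)} = z - 0 = z + 0 = z$)
$R{\left(y,Z \right)} = \frac{1}{y}$
$\frac{\left(R{\left(-11,U{\left(-2 \right)} \right)} - 126\right) \left(-90\right)}{-70729} = \frac{\left(\frac{1}{-11} - 126\right) \left(-90\right)}{-70729} = \left(- \frac{1}{11} - 126\right) \left(-90\right) \left(- \frac{1}{70729}\right) = \left(- \frac{1387}{11}\right) \left(-90\right) \left(- \frac{1}{70729}\right) = \frac{124830}{11} \left(- \frac{1}{70729}\right) = - \frac{124830}{778019}$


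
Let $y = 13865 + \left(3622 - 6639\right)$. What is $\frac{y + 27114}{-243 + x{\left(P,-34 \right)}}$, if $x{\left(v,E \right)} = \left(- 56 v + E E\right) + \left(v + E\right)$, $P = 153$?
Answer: $- \frac{6327}{1256} \approx -5.0374$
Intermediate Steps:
$y = 10848$ ($y = 13865 + \left(3622 - 6639\right) = 13865 - 3017 = 10848$)
$x{\left(v,E \right)} = E + E^{2} - 55 v$ ($x{\left(v,E \right)} = \left(- 56 v + E^{2}\right) + \left(E + v\right) = \left(E^{2} - 56 v\right) + \left(E + v\right) = E + E^{2} - 55 v$)
$\frac{y + 27114}{-243 + x{\left(P,-34 \right)}} = \frac{10848 + 27114}{-243 - \left(8449 - 1156\right)} = \frac{37962}{-243 - 7293} = \frac{37962}{-7536} = 37962 \left(- \frac{1}{7536}\right) = - \frac{6327}{1256}$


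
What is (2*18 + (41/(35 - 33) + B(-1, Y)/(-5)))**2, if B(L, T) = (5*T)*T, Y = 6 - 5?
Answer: 12321/4 ≈ 3080.3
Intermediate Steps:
Y = 1
B(L, T) = 5*T**2
(2*18 + (41/(35 - 33) + B(-1, Y)/(-5)))**2 = (2*18 + (41/(35 - 33) + (5*1**2)/(-5)))**2 = (36 + (41/2 + (5*1)*(-1/5)))**2 = (36 + (41*(1/2) + 5*(-1/5)))**2 = (36 + (41/2 - 1))**2 = (36 + 39/2)**2 = (111/2)**2 = 12321/4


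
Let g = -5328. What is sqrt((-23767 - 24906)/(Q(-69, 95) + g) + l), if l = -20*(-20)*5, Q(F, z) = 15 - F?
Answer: sqrt(13813578303)/2622 ≈ 44.825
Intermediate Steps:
l = 2000 (l = 400*5 = 2000)
sqrt((-23767 - 24906)/(Q(-69, 95) + g) + l) = sqrt((-23767 - 24906)/((15 - 1*(-69)) - 5328) + 2000) = sqrt(-48673/((15 + 69) - 5328) + 2000) = sqrt(-48673/(84 - 5328) + 2000) = sqrt(-48673/(-5244) + 2000) = sqrt(-48673*(-1/5244) + 2000) = sqrt(48673/5244 + 2000) = sqrt(10536673/5244) = sqrt(13813578303)/2622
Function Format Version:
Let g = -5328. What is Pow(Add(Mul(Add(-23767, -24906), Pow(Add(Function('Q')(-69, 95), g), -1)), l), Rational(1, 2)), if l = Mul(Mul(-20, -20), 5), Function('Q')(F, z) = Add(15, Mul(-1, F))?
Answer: Mul(Rational(1, 2622), Pow(13813578303, Rational(1, 2))) ≈ 44.825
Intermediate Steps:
l = 2000 (l = Mul(400, 5) = 2000)
Pow(Add(Mul(Add(-23767, -24906), Pow(Add(Function('Q')(-69, 95), g), -1)), l), Rational(1, 2)) = Pow(Add(Mul(Add(-23767, -24906), Pow(Add(Add(15, Mul(-1, -69)), -5328), -1)), 2000), Rational(1, 2)) = Pow(Add(Mul(-48673, Pow(Add(Add(15, 69), -5328), -1)), 2000), Rational(1, 2)) = Pow(Add(Mul(-48673, Pow(Add(84, -5328), -1)), 2000), Rational(1, 2)) = Pow(Add(Mul(-48673, Pow(-5244, -1)), 2000), Rational(1, 2)) = Pow(Add(Mul(-48673, Rational(-1, 5244)), 2000), Rational(1, 2)) = Pow(Add(Rational(48673, 5244), 2000), Rational(1, 2)) = Pow(Rational(10536673, 5244), Rational(1, 2)) = Mul(Rational(1, 2622), Pow(13813578303, Rational(1, 2)))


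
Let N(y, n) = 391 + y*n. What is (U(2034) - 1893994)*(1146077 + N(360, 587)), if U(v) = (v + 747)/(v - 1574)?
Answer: -295737923404173/115 ≈ -2.5716e+12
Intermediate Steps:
U(v) = (747 + v)/(-1574 + v)
N(y, n) = 391 + n*y
(U(2034) - 1893994)*(1146077 + N(360, 587)) = ((747 + 2034)/(-1574 + 2034) - 1893994)*(1146077 + (391 + 587*360)) = (2781/460 - 1893994)*(1146077 + (391 + 211320)) = ((1/460)*2781 - 1893994)*(1146077 + 211711) = (2781/460 - 1893994)*1357788 = -871234459/460*1357788 = -295737923404173/115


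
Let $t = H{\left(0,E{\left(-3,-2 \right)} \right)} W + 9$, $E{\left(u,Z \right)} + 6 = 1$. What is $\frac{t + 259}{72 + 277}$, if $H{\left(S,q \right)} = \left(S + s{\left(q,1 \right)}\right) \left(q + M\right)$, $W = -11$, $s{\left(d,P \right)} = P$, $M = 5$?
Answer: $\frac{268}{349} \approx 0.76791$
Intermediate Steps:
$E{\left(u,Z \right)} = -5$ ($E{\left(u,Z \right)} = -6 + 1 = -5$)
$H{\left(S,q \right)} = \left(1 + S\right) \left(5 + q\right)$ ($H{\left(S,q \right)} = \left(S + 1\right) \left(q + 5\right) = \left(1 + S\right) \left(5 + q\right)$)
$t = 9$ ($t = \left(5 - 5 + 5 \cdot 0 + 0 \left(-5\right)\right) \left(-11\right) + 9 = \left(5 - 5 + 0 + 0\right) \left(-11\right) + 9 = 0 \left(-11\right) + 9 = 0 + 9 = 9$)
$\frac{t + 259}{72 + 277} = \frac{9 + 259}{72 + 277} = \frac{268}{349}$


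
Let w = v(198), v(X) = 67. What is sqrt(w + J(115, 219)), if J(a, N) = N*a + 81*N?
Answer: sqrt(42991) ≈ 207.34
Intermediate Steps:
J(a, N) = 81*N + N*a
w = 67
sqrt(w + J(115, 219)) = sqrt(67 + 219*(81 + 115)) = sqrt(67 + 219*196) = sqrt(67 + 42924) = sqrt(42991)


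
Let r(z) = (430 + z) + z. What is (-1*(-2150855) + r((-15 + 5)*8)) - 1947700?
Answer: 203425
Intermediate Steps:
r(z) = 430 + 2*z
(-1*(-2150855) + r((-15 + 5)*8)) - 1947700 = (-1*(-2150855) + (430 + 2*((-15 + 5)*8))) - 1947700 = (2150855 + (430 + 2*(-10*8))) - 1947700 = (2150855 + (430 + 2*(-80))) - 1947700 = (2150855 + (430 - 160)) - 1947700 = (2150855 + 270) - 1947700 = 2151125 - 1947700 = 203425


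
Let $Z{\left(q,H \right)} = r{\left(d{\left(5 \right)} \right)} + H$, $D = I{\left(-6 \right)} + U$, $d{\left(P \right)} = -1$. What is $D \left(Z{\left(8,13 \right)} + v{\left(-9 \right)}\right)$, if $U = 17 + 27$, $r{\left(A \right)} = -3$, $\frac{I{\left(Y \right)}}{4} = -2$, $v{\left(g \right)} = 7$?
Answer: $612$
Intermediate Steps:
$I{\left(Y \right)} = -8$ ($I{\left(Y \right)} = 4 \left(-2\right) = -8$)
$U = 44$
$D = 36$ ($D = -8 + 44 = 36$)
$Z{\left(q,H \right)} = -3 + H$
$D \left(Z{\left(8,13 \right)} + v{\left(-9 \right)}\right) = 36 \left(\left(-3 + 13\right) + 7\right) = 36 \left(10 + 7\right) = 36 \cdot 17 = 612$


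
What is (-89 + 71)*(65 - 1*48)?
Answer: -306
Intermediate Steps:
(-89 + 71)*(65 - 1*48) = -18*(65 - 48) = -18*17 = -306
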